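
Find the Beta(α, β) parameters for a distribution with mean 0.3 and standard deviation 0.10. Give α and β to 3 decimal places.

α = 6.000, β = 14.000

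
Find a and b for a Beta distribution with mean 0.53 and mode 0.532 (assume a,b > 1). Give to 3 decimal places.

a = 16.960, b = 15.040

Let s = a+b. Mean gives a = μs = 0.53s; mode gives (a−1)/(s−2) = 0.532.
Substituting: 0.53s − 1 = 0.532(s−2) = 0.532s − 1.064, so -0.002s = -0.064 and s = 32.0000.
Then a = 0.53×32.0000 = 16.960 and b = s−a = 15.040.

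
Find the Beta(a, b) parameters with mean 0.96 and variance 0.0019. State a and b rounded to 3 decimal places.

By moment matching, a+b = μ(1−μ)/σ² − 1 = (0.96·0.04)/0.0019 − 1 = 20.2105 − 1 = 19.2105.
Since a/(a+b) = μ, a = 0.96·19.2105 = 18.442 and b = 0.04·19.2105 = 0.768.

a = 18.442, b = 0.768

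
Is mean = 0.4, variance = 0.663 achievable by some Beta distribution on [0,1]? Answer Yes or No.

No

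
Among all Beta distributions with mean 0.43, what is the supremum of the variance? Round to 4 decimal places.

0.2451

Var = μ(1−μ)/(α+β+1), which approaches μ(1−μ) as α+β → 0.
So the supremum is μ(1−μ) = 0.43×0.57 = 0.2451.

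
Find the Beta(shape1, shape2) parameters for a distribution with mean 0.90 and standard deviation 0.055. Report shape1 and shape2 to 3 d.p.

shape1 = 25.877, shape2 = 2.875

Variance = 0.055² = 0.003025. The moment-matching identity shape1+shape2 = μ(1−μ)/Var − 1 gives
shape1+shape2 = 0.0900/0.003025 − 1 = 28.7521, so shape1 = μ·28.7521 = 25.877 and shape2 = (1−μ)·28.7521 = 2.875.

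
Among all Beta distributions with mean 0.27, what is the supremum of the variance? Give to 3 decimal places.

For fixed mean μ the Beta variance is μ(1−μ)/(α+β+1), increasing as α+β decreases.
Its least upper bound (not attained) is μ(1−μ) = 0.27·0.73 = 0.197.

0.197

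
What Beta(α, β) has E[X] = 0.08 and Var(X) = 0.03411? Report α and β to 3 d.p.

α = 0.093, β = 1.065

Write ν = α+β; then α = μν and Var = μ(1−μ)/(ν+1).
ν = μ(1−μ)/Var − 1 = 0.0736/0.03411 − 1 = 1.1577.
α = 0.08·1.1577 = 0.093, β = 0.92·1.1577 = 1.065.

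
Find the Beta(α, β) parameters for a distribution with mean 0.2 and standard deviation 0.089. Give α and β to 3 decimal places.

α = 3.840, β = 15.360

σ² = 0.089² = 0.007921.
With s = α+β, Var = μ(1−μ)/(s+1), so s+1 = (0.2×0.8)/0.007921 = 20.1995 and s = 19.1995.
α = μs = 3.840, β = (1−μ)s = 15.360.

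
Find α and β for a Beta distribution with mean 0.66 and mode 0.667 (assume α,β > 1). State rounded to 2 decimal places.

Let s = α+β. Mean gives α = μs = 0.66s; mode gives (α−1)/(s−2) = 0.667.
Substituting: 0.66s − 1 = 0.667(s−2) = 0.667s − 1.334, so -0.007s = -0.334 and s = 47.7143.
Then α = 0.66×47.7143 = 31.49 and β = s−α = 16.22.

α = 31.49, β = 16.22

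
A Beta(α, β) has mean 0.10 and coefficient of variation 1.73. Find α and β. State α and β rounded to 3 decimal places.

α = 0.201, β = 1.806

Var = (CV·μ)² = (1.73×0.10)² = 0.029929.
α+β = μ(1−μ)/Var − 1 = 0.0900/0.029929 − 1 = 2.0071.
Thus α = 0.10·2.0071 = 0.201 and β = 0.90·2.0071 = 1.806.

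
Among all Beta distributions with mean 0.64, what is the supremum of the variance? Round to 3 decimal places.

0.230

For fixed mean μ the Beta variance is μ(1−μ)/(α+β+1), increasing as α+β decreases.
Its least upper bound (not attained) is μ(1−μ) = 0.64·0.36 = 0.230.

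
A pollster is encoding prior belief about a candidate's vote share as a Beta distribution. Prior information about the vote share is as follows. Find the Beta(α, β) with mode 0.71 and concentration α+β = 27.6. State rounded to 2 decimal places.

α = 19.18, β = 8.42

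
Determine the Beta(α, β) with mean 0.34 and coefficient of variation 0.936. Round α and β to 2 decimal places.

α = 0.41, β = 0.80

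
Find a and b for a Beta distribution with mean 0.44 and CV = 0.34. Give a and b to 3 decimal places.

σ = CV·μ = 0.34×0.44 = 0.14960, so σ² = 0.022380.
s+1 = μ(1−μ)/σ² = 0.2464/0.022380 = 11.0098, so s = a+b = 10.0098.
a = μs = 4.404, b = (1−μ)s = 5.605.

a = 4.404, b = 5.605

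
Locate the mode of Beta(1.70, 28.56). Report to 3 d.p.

0.025

With α,β > 1, mode = (α−1)/(α+β−2) = 0.70/28.26 = 0.025.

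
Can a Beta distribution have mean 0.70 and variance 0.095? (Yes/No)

Yes

For any Beta, Var(X) < E[X]·(1−E[X]).
Here μ(1−μ) = 0.70×0.30 = 0.2100, and 0.095 < 0.2100.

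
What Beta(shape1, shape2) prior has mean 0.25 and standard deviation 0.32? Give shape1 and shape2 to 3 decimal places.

shape1 = 0.208, shape2 = 0.623

First σ² = 0.1024. Setting shape1 = μn, shape2 = (1−μ)n with n = shape1+shape2,
μ(1−μ)/(n+1) = 0.1024 ⇒ n+1 = 0.1875/0.1024 = 1.8311 ⇒ n = 0.8311.
Hence shape1 = 0.25×0.8311 = 0.208, shape2 = 0.75×0.8311 = 0.623.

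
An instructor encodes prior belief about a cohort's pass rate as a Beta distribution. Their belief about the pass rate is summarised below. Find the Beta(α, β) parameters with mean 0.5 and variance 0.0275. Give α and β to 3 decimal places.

α = 4.045, β = 4.045

Write ν = α+β; then α = μν and Var = μ(1−μ)/(ν+1).
ν = μ(1−μ)/Var − 1 = 0.25/0.0275 − 1 = 8.0909.
α = 0.5·8.0909 = 4.045, β = 0.5·8.0909 = 4.045.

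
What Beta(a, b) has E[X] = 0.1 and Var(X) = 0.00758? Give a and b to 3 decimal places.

a = 1.087, b = 9.786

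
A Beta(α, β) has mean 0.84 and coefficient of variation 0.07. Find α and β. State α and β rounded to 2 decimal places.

α = 31.81, β = 6.06

Var = (CV·μ)² = (0.07×0.84)² = 0.003457.
α+β = μ(1−μ)/Var − 1 = 0.1344/0.003457 − 1 = 37.8727.
Thus α = 0.84·37.8727 = 31.81 and β = 0.16·37.8727 = 6.06.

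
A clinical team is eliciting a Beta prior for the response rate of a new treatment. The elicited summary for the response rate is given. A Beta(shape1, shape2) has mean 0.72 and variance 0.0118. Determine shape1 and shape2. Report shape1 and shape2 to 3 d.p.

shape1 = 11.581, shape2 = 4.504

By moment matching, shape1+shape2 = μ(1−μ)/σ² − 1 = (0.72·0.28)/0.0118 − 1 = 17.0847 − 1 = 16.0847.
Since shape1/(shape1+shape2) = μ, shape1 = 0.72·16.0847 = 11.581 and shape2 = 0.28·16.0847 = 4.504.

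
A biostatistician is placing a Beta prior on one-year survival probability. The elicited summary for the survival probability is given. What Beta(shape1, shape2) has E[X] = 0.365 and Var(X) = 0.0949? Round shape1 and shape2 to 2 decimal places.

Write ν = shape1+shape2; then shape1 = μν and Var = μ(1−μ)/(ν+1).
ν = μ(1−μ)/Var − 1 = 0.231775/0.0949 − 1 = 1.4423.
shape1 = 0.365·1.4423 = 0.53, shape2 = 0.635·1.4423 = 0.92.

shape1 = 0.53, shape2 = 0.92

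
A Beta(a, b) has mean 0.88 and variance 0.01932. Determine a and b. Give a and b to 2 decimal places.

Write ν = a+b; then a = μν and Var = μ(1−μ)/(ν+1).
ν = μ(1−μ)/Var − 1 = 0.1056/0.01932 − 1 = 4.4658.
a = 0.88·4.4658 = 3.93, b = 0.12·4.4658 = 0.54.

a = 3.93, b = 0.54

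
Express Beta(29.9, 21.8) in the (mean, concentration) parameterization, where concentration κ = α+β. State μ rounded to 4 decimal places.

μ = 0.5783, κ = 51.7

κ = α+β = 29.9+21.8 = 51.7; μ = α/κ = 29.9/51.7 = 0.5783.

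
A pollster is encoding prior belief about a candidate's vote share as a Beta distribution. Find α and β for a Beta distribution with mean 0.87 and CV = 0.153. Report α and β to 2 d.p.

α = 4.68, β = 0.70

Var = (CV·μ)² = (0.153×0.87)² = 0.017718.
α+β = μ(1−μ)/Var − 1 = 0.1131/0.017718 − 1 = 5.3832.
Thus α = 0.87·5.3832 = 4.68 and β = 0.13·5.3832 = 0.70.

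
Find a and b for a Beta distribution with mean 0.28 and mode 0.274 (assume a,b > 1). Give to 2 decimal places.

Let s = a+b. Mean gives a = μs = 0.28s; mode gives (a−1)/(s−2) = 0.274.
Substituting: 0.28s − 1 = 0.274(s−2) = 0.274s − 0.548, so 0.006s = 0.452 and s = 75.3333.
Then a = 0.28×75.3333 = 21.09 and b = s−a = 54.24.

a = 21.09, b = 54.24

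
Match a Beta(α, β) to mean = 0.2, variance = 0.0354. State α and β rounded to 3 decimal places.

α = 0.704, β = 2.816

By moment matching, α+β = μ(1−μ)/σ² − 1 = (0.2·0.8)/0.0354 − 1 = 4.5198 − 1 = 3.5198.
Since α/(α+β) = μ, α = 0.2·3.5198 = 0.704 and β = 0.8·3.5198 = 2.816.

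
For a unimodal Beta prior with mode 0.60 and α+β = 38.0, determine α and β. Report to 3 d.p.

α = 22.600, β = 15.400

Mode = (α−1)/(κ−2) with κ = α+β, so α−1 = 0.60·36.0 = 21.600.
α = 22.600; β = κ − α = 15.400.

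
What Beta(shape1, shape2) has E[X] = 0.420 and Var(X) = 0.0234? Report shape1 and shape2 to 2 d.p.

By moment matching, shape1+shape2 = μ(1−μ)/σ² − 1 = (0.420·0.580)/0.0234 − 1 = 10.4103 − 1 = 9.4103.
Since shape1/(shape1+shape2) = μ, shape1 = 0.420·9.4103 = 3.95 and shape2 = 0.580·9.4103 = 5.46.

shape1 = 3.95, shape2 = 5.46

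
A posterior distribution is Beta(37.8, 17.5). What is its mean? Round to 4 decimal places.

E[X] = α/(α+β) = 37.8/55.3 = 0.6835.

0.6835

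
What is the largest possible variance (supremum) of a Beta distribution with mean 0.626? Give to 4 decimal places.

For fixed mean μ the Beta variance is μ(1−μ)/(α+β+1), increasing as α+β decreases.
Its least upper bound (not attained) is μ(1−μ) = 0.626·0.374 = 0.2341.

0.2341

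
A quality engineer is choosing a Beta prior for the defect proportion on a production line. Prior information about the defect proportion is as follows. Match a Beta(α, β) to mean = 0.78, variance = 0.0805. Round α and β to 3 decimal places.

α = 0.883, β = 0.249

Write ν = α+β; then α = μν and Var = μ(1−μ)/(ν+1).
ν = μ(1−μ)/Var − 1 = 0.1716/0.0805 − 1 = 1.1317.
α = 0.78·1.1317 = 0.883, β = 0.22·1.1317 = 0.249.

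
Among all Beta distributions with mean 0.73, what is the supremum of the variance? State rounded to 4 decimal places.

0.1971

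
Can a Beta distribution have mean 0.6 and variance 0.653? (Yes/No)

For any Beta, Var(X) < E[X]·(1−E[X]).
Here μ(1−μ) = 0.6×0.4 = 0.24, and 0.653 ≥ 0.24.

No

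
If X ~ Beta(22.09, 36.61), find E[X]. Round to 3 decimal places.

0.376

The Beta mean is α/(α+β) = 22.09/(22.09+36.61) = 0.376.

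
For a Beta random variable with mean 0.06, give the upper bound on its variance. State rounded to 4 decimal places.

0.0564

For fixed mean μ the Beta variance is μ(1−μ)/(α+β+1), increasing as α+β decreases.
Its least upper bound (not attained) is μ(1−μ) = 0.06·0.94 = 0.0564.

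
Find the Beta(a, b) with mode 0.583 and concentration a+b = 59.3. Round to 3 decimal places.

For a,b>1 the mode is (a−1)/(a+b−2), so a = mode·(κ−2)+1 = 0.583×57.3+1 = 34.406.
And b = (1−mode)·(κ−2)+1 = 0.417×57.3+1 = 24.894.

a = 34.406, b = 24.894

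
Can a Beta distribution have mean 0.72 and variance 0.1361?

Yes

A Beta with mean μ has variance μ(1−μ)/(α+β+1) < μ(1−μ).
Here μ(1−μ) = 0.72×0.28 = 0.2016, and 0.1361 < 0.2016.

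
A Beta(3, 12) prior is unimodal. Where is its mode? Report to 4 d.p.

0.1538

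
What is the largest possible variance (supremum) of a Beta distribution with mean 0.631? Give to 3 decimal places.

0.233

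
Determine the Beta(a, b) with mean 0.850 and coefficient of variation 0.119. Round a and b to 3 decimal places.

Var = (CV·μ)² = (0.119×0.850)² = 0.010231.
a+b = μ(1−μ)/Var − 1 = 0.127500/0.010231 − 1 = 11.4617.
Thus a = 0.850·11.4617 = 9.742 and b = 0.150·11.4617 = 1.719.

a = 9.742, b = 1.719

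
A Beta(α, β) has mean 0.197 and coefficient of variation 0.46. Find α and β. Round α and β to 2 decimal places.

α = 3.60, β = 14.67

Var = (CV·μ)² = (0.46×0.197)² = 0.008212.
α+β = μ(1−μ)/Var − 1 = 0.158191/0.008212 − 1 = 18.2634.
Thus α = 0.197·18.2634 = 3.60 and β = 0.803·18.2634 = 14.67.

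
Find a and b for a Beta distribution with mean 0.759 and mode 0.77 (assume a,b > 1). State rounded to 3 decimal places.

With s = a+b: μ = a/s and mode = (a−1)/(s−2). Eliminating a = μs,
μs − 1 = m(s−2) ⇒ s(μ−m) = 1−2m ⇒ s = -0.54/-0.011 = 49.0909.
So a = μs = 37.260, b = (1−μ)s = 11.831.

a = 37.260, b = 11.831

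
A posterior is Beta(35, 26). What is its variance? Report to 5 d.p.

Var = αβ/[(α+β)²(α+β+1)] = (35×26)/(61²×62) = 910/230702 = 0.00394.

0.00394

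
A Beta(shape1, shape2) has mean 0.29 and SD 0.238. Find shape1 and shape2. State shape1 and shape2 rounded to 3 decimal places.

First σ² = 0.056644. Setting shape1 = μn, shape2 = (1−μ)n with n = shape1+shape2,
μ(1−μ)/(n+1) = 0.056644 ⇒ n+1 = 0.2059/0.056644 = 3.6350 ⇒ n = 2.6350.
Hence shape1 = 0.29×2.6350 = 0.764, shape2 = 0.71×2.6350 = 1.871.

shape1 = 0.764, shape2 = 1.871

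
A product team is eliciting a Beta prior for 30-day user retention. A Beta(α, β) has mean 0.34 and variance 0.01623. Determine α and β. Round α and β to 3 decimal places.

Write ν = α+β; then α = μν and Var = μ(1−μ)/(ν+1).
ν = μ(1−μ)/Var − 1 = 0.2244/0.01623 − 1 = 12.8262.
α = 0.34·12.8262 = 4.361, β = 0.66·12.8262 = 8.465.

α = 4.361, β = 8.465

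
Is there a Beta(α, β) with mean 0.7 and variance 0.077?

The Beta variance bound is σ² < μ(1−μ).
Here μ(1−μ) = 0.7×0.3 = 0.21, and 0.077 < 0.21.

Yes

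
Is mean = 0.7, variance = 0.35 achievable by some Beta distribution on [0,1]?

The Beta variance bound is σ² < μ(1−μ).
Here μ(1−μ) = 0.7×0.3 = 0.21, and 0.35 ≥ 0.21.

No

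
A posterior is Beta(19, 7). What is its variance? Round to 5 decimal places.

0.00729

Var = αβ/[(α+β)²(α+β+1)] = (19×7)/(26²×27) = 133/18252 = 0.00729.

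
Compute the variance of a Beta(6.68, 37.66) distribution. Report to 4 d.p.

0.0028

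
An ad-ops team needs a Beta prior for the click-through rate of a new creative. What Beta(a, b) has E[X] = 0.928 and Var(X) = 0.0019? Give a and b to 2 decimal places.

a = 31.71, b = 2.46

Let s = a+b. The Beta variance is μ(1−μ)/(s+1).
So s+1 = μ(1−μ)/σ² = (0.928×0.072)/0.0019 = 0.066816/0.0019 = 35.1663, giving s = 34.1663.
Then a = μs = 0.928×34.1663 = 31.71 and b = (1−μ)s = 0.072×34.1663 = 2.46.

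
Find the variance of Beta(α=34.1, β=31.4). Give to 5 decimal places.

α+β = 65.5 and αβ = 1070.74, so Var = αβ/[(α+β)²(α+β+1)] = 1070.74/285301.625 = 0.00375.

0.00375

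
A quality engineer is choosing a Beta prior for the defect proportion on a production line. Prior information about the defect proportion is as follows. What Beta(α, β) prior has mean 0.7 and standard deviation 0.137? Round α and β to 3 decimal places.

σ² = 0.137² = 0.018769.
With s = α+β, Var = μ(1−μ)/(s+1), so s+1 = (0.7×0.3)/0.018769 = 11.1887 and s = 10.1887.
α = μs = 7.132, β = (1−μ)s = 3.057.

α = 7.132, β = 3.057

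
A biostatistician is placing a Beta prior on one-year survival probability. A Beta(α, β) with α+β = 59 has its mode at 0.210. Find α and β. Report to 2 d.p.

α = 12.97, β = 46.03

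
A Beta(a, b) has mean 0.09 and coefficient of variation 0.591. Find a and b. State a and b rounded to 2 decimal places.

a = 2.52, b = 25.43

σ = CV·μ = 0.591×0.09 = 0.05319, so σ² = 0.002829.
s+1 = μ(1−μ)/σ² = 0.0819/0.002829 = 28.9484, so s = a+b = 27.9484.
a = μs = 2.52, b = (1−μ)s = 25.43.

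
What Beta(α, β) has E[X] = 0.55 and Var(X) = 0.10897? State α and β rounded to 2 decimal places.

α = 0.70, β = 0.57

Let s = α+β. The Beta variance is μ(1−μ)/(s+1).
So s+1 = μ(1−μ)/σ² = (0.55×0.45)/0.10897 = 0.2475/0.10897 = 2.2713, giving s = 1.2713.
Then α = μs = 0.55×1.2713 = 0.70 and β = (1−μ)s = 0.45×1.2713 = 0.57.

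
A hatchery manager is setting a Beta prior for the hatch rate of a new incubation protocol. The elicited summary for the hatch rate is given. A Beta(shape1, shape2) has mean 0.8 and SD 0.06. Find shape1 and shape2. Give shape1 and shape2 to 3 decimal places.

Variance = 0.06² = 0.0036. The moment-matching identity shape1+shape2 = μ(1−μ)/Var − 1 gives
shape1+shape2 = 0.16/0.0036 − 1 = 43.4444, so shape1 = μ·43.4444 = 34.756 and shape2 = (1−μ)·43.4444 = 8.689.

shape1 = 34.756, shape2 = 8.689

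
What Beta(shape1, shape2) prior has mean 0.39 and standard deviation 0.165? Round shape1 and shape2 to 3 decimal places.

shape1 = 3.018, shape2 = 4.720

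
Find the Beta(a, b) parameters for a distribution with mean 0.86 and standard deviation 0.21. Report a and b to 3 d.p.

Variance = 0.21² = 0.0441. The moment-matching identity a+b = μ(1−μ)/Var − 1 gives
a+b = 0.1204/0.0441 − 1 = 1.7302, so a = μ·1.7302 = 1.488 and b = (1−μ)·1.7302 = 0.242.

a = 1.488, b = 0.242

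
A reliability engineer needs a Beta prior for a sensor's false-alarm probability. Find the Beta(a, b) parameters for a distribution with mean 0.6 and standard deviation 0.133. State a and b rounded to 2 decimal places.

a = 7.54, b = 5.03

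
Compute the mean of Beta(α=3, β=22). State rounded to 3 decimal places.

The Beta mean is α/(α+β) = 3/(3+22) = 0.120.

0.120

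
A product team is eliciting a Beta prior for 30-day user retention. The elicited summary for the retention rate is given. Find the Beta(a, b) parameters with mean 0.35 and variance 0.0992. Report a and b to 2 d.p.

a = 0.45, b = 0.84

Write ν = a+b; then a = μν and Var = μ(1−μ)/(ν+1).
ν = μ(1−μ)/Var − 1 = 0.2275/0.0992 − 1 = 1.2933.
a = 0.35·1.2933 = 0.45, b = 0.65·1.2933 = 0.84.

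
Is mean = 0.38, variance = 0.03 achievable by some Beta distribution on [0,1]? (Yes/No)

Yes

For any Beta, Var(X) < E[X]·(1−E[X]).
Here μ(1−μ) = 0.38×0.62 = 0.2356, and 0.03 < 0.2356.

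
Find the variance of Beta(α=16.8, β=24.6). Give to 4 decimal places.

0.0057

α+β = 41.4 and αβ = 413.28, so Var = αβ/[(α+β)²(α+β+1)] = 413.28/72671.904 = 0.0057.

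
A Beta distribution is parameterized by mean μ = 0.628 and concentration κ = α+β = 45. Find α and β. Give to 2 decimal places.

Split κ in proportion μ : (1−μ): α = 0.628·45 = 28.26, β = 45 − 28.26 = 16.74.

α = 28.26, β = 16.74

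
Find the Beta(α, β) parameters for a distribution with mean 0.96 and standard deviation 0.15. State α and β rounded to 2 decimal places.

α = 0.68, β = 0.03

Variance = 0.15² = 0.0225. The moment-matching identity α+β = μ(1−μ)/Var − 1 gives
α+β = 0.0384/0.0225 − 1 = 0.7067, so α = μ·0.7067 = 0.68 and β = (1−μ)·0.7067 = 0.03.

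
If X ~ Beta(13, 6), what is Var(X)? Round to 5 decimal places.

α+β = 19 and αβ = 78, so Var = αβ/[(α+β)²(α+β+1)] = 78/7220 = 0.01080.

0.01080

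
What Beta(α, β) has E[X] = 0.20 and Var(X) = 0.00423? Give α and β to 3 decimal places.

By moment matching, α+β = μ(1−μ)/σ² − 1 = (0.20·0.80)/0.00423 − 1 = 37.8251 − 1 = 36.8251.
Since α/(α+β) = μ, α = 0.20·36.8251 = 7.365 and β = 0.80·36.8251 = 29.460.

α = 7.365, β = 29.460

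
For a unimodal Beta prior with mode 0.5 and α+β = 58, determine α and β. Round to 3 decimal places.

α = 29.000, β = 29.000

Mode = (α−1)/(κ−2) with κ = α+β, so α−1 = 0.5·56 = 28.000.
α = 29.000; β = κ − α = 29.000.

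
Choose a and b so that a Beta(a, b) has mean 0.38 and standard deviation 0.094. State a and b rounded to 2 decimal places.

Variance = 0.094² = 0.008836. The moment-matching identity a+b = μ(1−μ)/Var − 1 gives
a+b = 0.2356/0.008836 − 1 = 25.6636, so a = μ·25.6636 = 9.75 and b = (1−μ)·25.6636 = 15.91.

a = 9.75, b = 15.91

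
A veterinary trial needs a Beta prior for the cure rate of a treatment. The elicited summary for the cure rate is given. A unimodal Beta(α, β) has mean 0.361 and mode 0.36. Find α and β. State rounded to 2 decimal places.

α = 101.08, β = 178.92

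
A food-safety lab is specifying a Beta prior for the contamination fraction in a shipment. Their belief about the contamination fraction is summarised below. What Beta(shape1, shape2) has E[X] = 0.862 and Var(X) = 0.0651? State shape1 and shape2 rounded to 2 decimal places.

Write ν = shape1+shape2; then shape1 = μν and Var = μ(1−μ)/(ν+1).
ν = μ(1−μ)/Var − 1 = 0.118956/0.0651 − 1 = 0.8273.
shape1 = 0.862·0.8273 = 0.71, shape2 = 0.138·0.8273 = 0.11.

shape1 = 0.71, shape2 = 0.11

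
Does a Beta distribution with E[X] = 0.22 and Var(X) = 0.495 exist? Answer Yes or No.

No

The Beta variance bound is σ² < μ(1−μ).
Here μ(1−μ) = 0.22×0.78 = 0.1716, and 0.495 ≥ 0.1716.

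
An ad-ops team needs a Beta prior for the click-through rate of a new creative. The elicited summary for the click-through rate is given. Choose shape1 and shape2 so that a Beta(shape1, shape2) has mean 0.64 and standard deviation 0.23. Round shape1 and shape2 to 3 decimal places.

shape1 = 2.147, shape2 = 1.208

σ² = 0.23² = 0.0529.
With s = shape1+shape2, Var = μ(1−μ)/(s+1), so s+1 = (0.64×0.36)/0.0529 = 4.3554 and s = 3.3554.
shape1 = μs = 2.147, shape2 = (1−μ)s = 1.208.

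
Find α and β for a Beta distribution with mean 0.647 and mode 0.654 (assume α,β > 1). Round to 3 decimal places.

α = 28.468, β = 15.532

With s = α+β: μ = α/s and mode = (α−1)/(s−2). Eliminating α = μs,
μs − 1 = m(s−2) ⇒ s(μ−m) = 1−2m ⇒ s = -0.308/-0.007 = 44.0000.
So α = μs = 28.468, β = (1−μ)s = 15.532.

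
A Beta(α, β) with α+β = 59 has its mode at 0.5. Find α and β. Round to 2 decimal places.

α = 29.50, β = 29.50

Since the density peak of Beta(α,β) is at (α−1)/(α+β−2),
α = 1 + 0.5(59−2) = 29.50 and β = 59 − 29.50 = 29.50.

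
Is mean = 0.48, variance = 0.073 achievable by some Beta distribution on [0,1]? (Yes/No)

Yes

The Beta variance bound is σ² < μ(1−μ).
Here μ(1−μ) = 0.48×0.52 = 0.2496, and 0.073 < 0.2496.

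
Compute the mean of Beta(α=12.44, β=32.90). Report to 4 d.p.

The Beta mean is α/(α+β) = 12.44/(12.44+32.90) = 0.2744.

0.2744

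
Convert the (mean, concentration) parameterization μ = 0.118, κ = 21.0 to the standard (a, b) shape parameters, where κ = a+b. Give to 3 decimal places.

a = 2.478, b = 18.522

a = μκ = 0.118×21.0 = 2.478 and b = (1−μ)κ = 0.882×21.0 = 18.522.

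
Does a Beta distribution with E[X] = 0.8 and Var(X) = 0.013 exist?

Yes

The Beta variance bound is σ² < μ(1−μ).
Here μ(1−μ) = 0.8×0.2 = 0.16, and 0.013 < 0.16.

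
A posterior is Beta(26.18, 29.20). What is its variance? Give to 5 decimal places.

0.00442

μ = 26.18/55.38 = 0.472734; Var = μ(1−μ)/(α+β+1) = 0.2492566/56.38 = 0.00442.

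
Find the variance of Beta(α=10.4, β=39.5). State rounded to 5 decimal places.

0.00324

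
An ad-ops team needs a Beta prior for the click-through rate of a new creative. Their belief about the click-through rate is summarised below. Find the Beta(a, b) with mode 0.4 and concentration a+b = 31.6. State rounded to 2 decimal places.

For a,b>1 the mode is (a−1)/(a+b−2), so a = mode·(κ−2)+1 = 0.4×29.6+1 = 12.84.
And b = (1−mode)·(κ−2)+1 = 0.6×29.6+1 = 18.76.

a = 12.84, b = 18.76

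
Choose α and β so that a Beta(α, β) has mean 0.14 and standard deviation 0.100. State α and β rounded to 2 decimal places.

α = 1.55, β = 9.49

First σ² = 0.010000. Setting α = μn, β = (1−μ)n with n = α+β,
μ(1−μ)/(n+1) = 0.010000 ⇒ n+1 = 0.1204/0.010000 = 12.0400 ⇒ n = 11.0400.
Hence α = 0.14×11.0400 = 1.55, β = 0.86×11.0400 = 9.49.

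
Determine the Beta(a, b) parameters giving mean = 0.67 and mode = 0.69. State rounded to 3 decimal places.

a = 12.730, b = 6.270

Let s = a+b. Mean gives a = μs = 0.67s; mode gives (a−1)/(s−2) = 0.69.
Substituting: 0.67s − 1 = 0.69(s−2) = 0.69s − 1.38, so -0.02s = -0.38 and s = 19.0000.
Then a = 0.67×19.0000 = 12.730 and b = s−a = 6.270.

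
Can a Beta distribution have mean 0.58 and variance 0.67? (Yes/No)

For any Beta, Var(X) < E[X]·(1−E[X]).
Here μ(1−μ) = 0.58×0.42 = 0.2436, and 0.67 ≥ 0.2436.

No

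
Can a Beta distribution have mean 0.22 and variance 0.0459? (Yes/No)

Yes

The Beta variance bound is σ² < μ(1−μ).
Here μ(1−μ) = 0.22×0.78 = 0.1716, and 0.0459 < 0.1716.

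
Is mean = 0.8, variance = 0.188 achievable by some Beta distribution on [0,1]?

The Beta variance bound is σ² < μ(1−μ).
Here μ(1−μ) = 0.8×0.2 = 0.16, and 0.188 ≥ 0.16.

No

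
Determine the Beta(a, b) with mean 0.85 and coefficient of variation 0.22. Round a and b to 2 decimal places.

a = 2.25, b = 0.40

Var = (CV·μ)² = (0.22×0.85)² = 0.034969.
a+b = μ(1−μ)/Var − 1 = 0.1275/0.034969 − 1 = 2.6461.
Thus a = 0.85·2.6461 = 2.25 and b = 0.15·2.6461 = 0.40.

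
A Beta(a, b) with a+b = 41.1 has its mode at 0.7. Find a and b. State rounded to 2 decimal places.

a = 28.37, b = 12.73

Since the density peak of Beta(a,b) is at (a−1)/(a+b−2),
a = 1 + 0.7(41.1−2) = 28.37 and b = 41.1 − 28.37 = 12.73.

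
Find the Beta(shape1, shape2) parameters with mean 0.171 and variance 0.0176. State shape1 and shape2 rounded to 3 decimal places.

shape1 = 1.206, shape2 = 5.848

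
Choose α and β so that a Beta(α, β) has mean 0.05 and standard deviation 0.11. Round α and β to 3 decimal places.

First σ² = 0.0121. Setting α = μn, β = (1−μ)n with n = α+β,
μ(1−μ)/(n+1) = 0.0121 ⇒ n+1 = 0.0475/0.0121 = 3.9256 ⇒ n = 2.9256.
Hence α = 0.05×2.9256 = 0.146, β = 0.95×2.9256 = 2.779.

α = 0.146, β = 2.779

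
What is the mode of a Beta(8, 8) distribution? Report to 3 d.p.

The density x^(α−1)(1−x)^(β−1) is maximised at (α−1)/(α+β−2) = 7/14 = 0.500.

0.500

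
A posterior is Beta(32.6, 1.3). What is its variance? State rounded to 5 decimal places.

0.00106

μ = 32.6/33.9 = 0.961652; Var = μ(1−μ)/(α+β+1) = 0.0368775/34.9 = 0.00106.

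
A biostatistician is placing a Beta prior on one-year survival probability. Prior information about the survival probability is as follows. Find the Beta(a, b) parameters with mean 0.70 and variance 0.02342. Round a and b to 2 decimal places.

a = 5.58, b = 2.39

Write ν = a+b; then a = μν and Var = μ(1−μ)/(ν+1).
ν = μ(1−μ)/Var − 1 = 0.2100/0.02342 − 1 = 7.9667.
a = 0.70·7.9667 = 5.58, b = 0.30·7.9667 = 2.39.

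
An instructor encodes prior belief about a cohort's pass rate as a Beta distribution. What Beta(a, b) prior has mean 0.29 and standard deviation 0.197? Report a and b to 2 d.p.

a = 1.25, b = 3.06

Variance = 0.197² = 0.038809. The moment-matching identity a+b = μ(1−μ)/Var − 1 gives
a+b = 0.2059/0.038809 − 1 = 4.3055, so a = μ·4.3055 = 1.25 and b = (1−μ)·4.3055 = 3.06.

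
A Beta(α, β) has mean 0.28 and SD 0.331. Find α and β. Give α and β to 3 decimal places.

α = 0.235, β = 0.605

σ² = 0.331² = 0.109561.
With s = α+β, Var = μ(1−μ)/(s+1), so s+1 = (0.28×0.72)/0.109561 = 1.8401 and s = 0.8401.
α = μs = 0.235, β = (1−μ)s = 0.605.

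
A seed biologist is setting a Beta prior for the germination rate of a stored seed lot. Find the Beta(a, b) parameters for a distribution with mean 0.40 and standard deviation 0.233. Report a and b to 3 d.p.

a = 1.368, b = 2.052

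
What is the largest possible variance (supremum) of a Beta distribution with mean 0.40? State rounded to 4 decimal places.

0.2400

Var = μ(1−μ)/(α+β+1), which approaches μ(1−μ) as α+β → 0.
So the supremum is μ(1−μ) = 0.40×0.60 = 0.2400.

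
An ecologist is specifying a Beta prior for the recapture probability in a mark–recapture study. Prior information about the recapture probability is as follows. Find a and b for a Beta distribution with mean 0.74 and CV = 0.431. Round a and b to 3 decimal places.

a = 0.660, b = 0.232

σ = CV·μ = 0.431×0.74 = 0.31894, so σ² = 0.101723.
s+1 = μ(1−μ)/σ² = 0.1924/0.101723 = 1.8914, so s = a+b = 0.8914.
a = μs = 0.660, b = (1−μ)s = 0.232.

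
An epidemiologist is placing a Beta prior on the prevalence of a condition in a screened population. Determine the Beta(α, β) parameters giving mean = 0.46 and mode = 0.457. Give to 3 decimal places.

Let s = α+β. Mean gives α = μs = 0.46s; mode gives (α−1)/(s−2) = 0.457.
Substituting: 0.46s − 1 = 0.457(s−2) = 0.457s − 0.914, so 0.003s = 0.086 and s = 28.6667.
Then α = 0.46×28.6667 = 13.187 and β = s−α = 15.480.

α = 13.187, β = 15.480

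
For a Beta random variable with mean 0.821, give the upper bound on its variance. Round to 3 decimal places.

0.147

For fixed mean μ the Beta variance is μ(1−μ)/(α+β+1), increasing as α+β decreases.
Its least upper bound (not attained) is μ(1−μ) = 0.821·0.179 = 0.147.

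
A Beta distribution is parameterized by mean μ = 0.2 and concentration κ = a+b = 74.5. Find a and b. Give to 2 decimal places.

Split κ in proportion μ : (1−μ): a = 0.2·74.5 = 14.90, b = 74.5 − 14.90 = 59.60.

a = 14.90, b = 59.60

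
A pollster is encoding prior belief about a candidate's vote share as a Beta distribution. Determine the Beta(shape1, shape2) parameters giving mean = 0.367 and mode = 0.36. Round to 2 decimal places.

Let s = shape1+shape2. Mean gives shape1 = μs = 0.367s; mode gives (shape1−1)/(s−2) = 0.36.
Substituting: 0.367s − 1 = 0.36(s−2) = 0.36s − 0.72, so 0.007s = 0.28 and s = 40.0000.
Then shape1 = 0.367×40.0000 = 14.68 and shape2 = s−shape1 = 25.32.

shape1 = 14.68, shape2 = 25.32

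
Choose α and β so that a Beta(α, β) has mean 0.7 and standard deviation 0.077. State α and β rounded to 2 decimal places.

σ² = 0.077² = 0.005929.
With s = α+β, Var = μ(1−μ)/(s+1), so s+1 = (0.7×0.3)/0.005929 = 35.4191 and s = 34.4191.
α = μs = 24.09, β = (1−μ)s = 10.33.

α = 24.09, β = 10.33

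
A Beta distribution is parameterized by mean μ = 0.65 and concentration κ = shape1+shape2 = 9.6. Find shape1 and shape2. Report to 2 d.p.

shape1 = μκ = 0.65×9.6 = 6.24 and shape2 = (1−μ)κ = 0.35×9.6 = 3.36.

shape1 = 6.24, shape2 = 3.36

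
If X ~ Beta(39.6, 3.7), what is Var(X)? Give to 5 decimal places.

α+β = 43.3 and αβ = 146.52, so Var = αβ/[(α+β)²(α+β+1)] = 146.52/83057.627 = 0.00176.

0.00176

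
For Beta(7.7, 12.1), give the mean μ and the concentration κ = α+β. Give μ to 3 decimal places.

μ = 0.389, κ = 19.8

κ = α+β = 7.7+12.1 = 19.8; μ = α/κ = 7.7/19.8 = 0.389.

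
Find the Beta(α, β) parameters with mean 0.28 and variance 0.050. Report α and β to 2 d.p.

α = 0.85, β = 2.18

Write ν = α+β; then α = μν and Var = μ(1−μ)/(ν+1).
ν = μ(1−μ)/Var − 1 = 0.2016/0.050 − 1 = 3.0320.
α = 0.28·3.0320 = 0.85, β = 0.72·3.0320 = 2.18.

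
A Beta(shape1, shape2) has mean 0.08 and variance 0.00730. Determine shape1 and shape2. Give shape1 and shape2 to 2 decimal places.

By moment matching, shape1+shape2 = μ(1−μ)/σ² − 1 = (0.08·0.92)/0.00730 − 1 = 10.0822 − 1 = 9.0822.
Since shape1/(shape1+shape2) = μ, shape1 = 0.08·9.0822 = 0.73 and shape2 = 0.92·9.0822 = 8.36.

shape1 = 0.73, shape2 = 8.36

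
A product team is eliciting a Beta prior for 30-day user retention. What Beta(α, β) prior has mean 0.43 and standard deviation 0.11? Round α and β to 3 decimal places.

Variance = 0.11² = 0.0121. The moment-matching identity α+β = μ(1−μ)/Var − 1 gives
α+β = 0.2451/0.0121 − 1 = 19.2562, so α = μ·19.2562 = 8.280 and β = (1−μ)·19.2562 = 10.976.

α = 8.280, β = 10.976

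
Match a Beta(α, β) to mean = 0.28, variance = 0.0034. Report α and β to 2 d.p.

Let s = α+β. The Beta variance is μ(1−μ)/(s+1).
So s+1 = μ(1−μ)/σ² = (0.28×0.72)/0.0034 = 0.2016/0.0034 = 59.2941, giving s = 58.2941.
Then α = μs = 0.28×58.2941 = 16.32 and β = (1−μ)s = 0.72×58.2941 = 41.97.

α = 16.32, β = 41.97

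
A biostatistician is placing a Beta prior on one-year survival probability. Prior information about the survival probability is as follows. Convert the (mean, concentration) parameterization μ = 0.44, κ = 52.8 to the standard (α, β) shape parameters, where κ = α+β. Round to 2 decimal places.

Split κ in proportion μ : (1−μ): α = 0.44·52.8 = 23.23, β = 52.8 − 23.23 = 29.57.

α = 23.23, β = 29.57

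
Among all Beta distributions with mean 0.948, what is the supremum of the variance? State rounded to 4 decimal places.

Var = μ(1−μ)/(α+β+1), which approaches μ(1−μ) as α+β → 0.
So the supremum is μ(1−μ) = 0.948×0.052 = 0.0493.

0.0493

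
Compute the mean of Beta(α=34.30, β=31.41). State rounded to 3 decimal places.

E[X] = α/(α+β) = 34.30/65.71 = 0.522.

0.522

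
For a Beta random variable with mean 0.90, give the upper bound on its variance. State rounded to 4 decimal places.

0.0900

For fixed mean μ the Beta variance is μ(1−μ)/(α+β+1), increasing as α+β decreases.
Its least upper bound (not attained) is μ(1−μ) = 0.90·0.10 = 0.0900.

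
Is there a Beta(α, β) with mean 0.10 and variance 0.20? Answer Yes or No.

The Beta variance bound is σ² < μ(1−μ).
Here μ(1−μ) = 0.10×0.90 = 0.0900, and 0.20 ≥ 0.0900.

No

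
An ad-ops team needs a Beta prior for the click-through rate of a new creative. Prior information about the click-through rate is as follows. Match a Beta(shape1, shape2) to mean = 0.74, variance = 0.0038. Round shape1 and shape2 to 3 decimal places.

shape1 = 36.727, shape2 = 12.904

By moment matching, shape1+shape2 = μ(1−μ)/σ² − 1 = (0.74·0.26)/0.0038 − 1 = 50.6316 − 1 = 49.6316.
Since shape1/(shape1+shape2) = μ, shape1 = 0.74·49.6316 = 36.727 and shape2 = 0.26·49.6316 = 12.904.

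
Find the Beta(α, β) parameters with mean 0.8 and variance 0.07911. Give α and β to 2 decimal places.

By moment matching, α+β = μ(1−μ)/σ² − 1 = (0.8·0.2)/0.07911 − 1 = 2.0225 − 1 = 1.0225.
Since α/(α+β) = μ, α = 0.8·1.0225 = 0.82 and β = 0.2·1.0225 = 0.20.

α = 0.82, β = 0.20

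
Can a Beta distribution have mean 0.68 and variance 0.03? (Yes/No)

The Beta variance bound is σ² < μ(1−μ).
Here μ(1−μ) = 0.68×0.32 = 0.2176, and 0.03 < 0.2176.

Yes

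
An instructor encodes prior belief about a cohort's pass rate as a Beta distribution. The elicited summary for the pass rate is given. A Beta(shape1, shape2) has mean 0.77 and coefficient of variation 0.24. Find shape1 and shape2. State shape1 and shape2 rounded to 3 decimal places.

shape1 = 3.223, shape2 = 0.963

σ = CV·μ = 0.24×0.77 = 0.18480, so σ² = 0.034151.
s+1 = μ(1−μ)/σ² = 0.1771/0.034151 = 5.1858, so s = shape1+shape2 = 4.1858.
shape1 = μs = 3.223, shape2 = (1−μ)s = 0.963.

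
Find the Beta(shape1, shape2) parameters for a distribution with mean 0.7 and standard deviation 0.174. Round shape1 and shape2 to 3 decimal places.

σ² = 0.174² = 0.030276.
With s = shape1+shape2, Var = μ(1−μ)/(s+1), so s+1 = (0.7×0.3)/0.030276 = 6.9362 and s = 5.9362.
shape1 = μs = 4.155, shape2 = (1−μ)s = 1.781.

shape1 = 4.155, shape2 = 1.781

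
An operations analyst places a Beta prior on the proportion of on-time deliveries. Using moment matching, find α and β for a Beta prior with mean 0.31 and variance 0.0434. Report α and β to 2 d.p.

α = 1.22, β = 2.71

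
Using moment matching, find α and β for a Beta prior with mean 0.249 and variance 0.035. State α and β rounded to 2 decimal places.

Write ν = α+β; then α = μν and Var = μ(1−μ)/(ν+1).
ν = μ(1−μ)/Var − 1 = 0.186999/0.035 − 1 = 4.3428.
α = 0.249·4.3428 = 1.08, β = 0.751·4.3428 = 3.26.

α = 1.08, β = 3.26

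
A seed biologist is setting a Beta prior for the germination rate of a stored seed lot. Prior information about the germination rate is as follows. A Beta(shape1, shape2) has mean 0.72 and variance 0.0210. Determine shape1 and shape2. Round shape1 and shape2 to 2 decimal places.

shape1 = 6.19, shape2 = 2.41

Let s = shape1+shape2. The Beta variance is μ(1−μ)/(s+1).
So s+1 = μ(1−μ)/σ² = (0.72×0.28)/0.0210 = 0.2016/0.0210 = 9.6000, giving s = 8.6000.
Then shape1 = μs = 0.72×8.6000 = 6.19 and shape2 = (1−μ)s = 0.28×8.6000 = 2.41.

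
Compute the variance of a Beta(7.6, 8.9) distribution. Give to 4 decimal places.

0.0142

α+β = 16.5 and αβ = 67.64, so Var = αβ/[(α+β)²(α+β+1)] = 67.64/4764.375 = 0.0142.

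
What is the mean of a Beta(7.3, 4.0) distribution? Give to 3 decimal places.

0.646

The Beta mean is α/(α+β) = 7.3/(7.3+4.0) = 0.646.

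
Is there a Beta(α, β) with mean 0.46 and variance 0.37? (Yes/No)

No

For any Beta, Var(X) < E[X]·(1−E[X]).
Here μ(1−μ) = 0.46×0.54 = 0.2484, and 0.37 ≥ 0.2484.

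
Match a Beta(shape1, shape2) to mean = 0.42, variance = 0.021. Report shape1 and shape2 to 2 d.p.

By moment matching, shape1+shape2 = μ(1−μ)/σ² − 1 = (0.42·0.58)/0.021 − 1 = 11.6000 − 1 = 10.6000.
Since shape1/(shape1+shape2) = μ, shape1 = 0.42·10.6000 = 4.45 and shape2 = 0.58·10.6000 = 6.15.

shape1 = 4.45, shape2 = 6.15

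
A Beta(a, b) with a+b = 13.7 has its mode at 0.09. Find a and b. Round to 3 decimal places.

a = 2.053, b = 11.647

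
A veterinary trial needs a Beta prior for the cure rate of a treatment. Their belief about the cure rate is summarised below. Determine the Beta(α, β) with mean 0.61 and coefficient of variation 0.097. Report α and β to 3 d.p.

Var = (CV·μ)² = (0.097×0.61)² = 0.003501.
α+β = μ(1−μ)/Var − 1 = 0.2379/0.003501 − 1 = 66.9503.
Thus α = 0.61·66.9503 = 40.840 and β = 0.39·66.9503 = 26.111.

α = 40.840, β = 26.111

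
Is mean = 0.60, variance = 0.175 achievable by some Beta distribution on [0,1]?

Yes

The Beta variance bound is σ² < μ(1−μ).
Here μ(1−μ) = 0.60×0.40 = 0.2400, and 0.175 < 0.2400.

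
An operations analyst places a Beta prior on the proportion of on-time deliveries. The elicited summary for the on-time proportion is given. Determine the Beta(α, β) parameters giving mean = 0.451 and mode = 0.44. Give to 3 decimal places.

With s = α+β: μ = α/s and mode = (α−1)/(s−2). Eliminating α = μs,
μs − 1 = m(s−2) ⇒ s(μ−m) = 1−2m ⇒ s = 0.12/0.011 = 10.9091.
So α = μs = 4.920, β = (1−μ)s = 5.989.

α = 4.920, β = 5.989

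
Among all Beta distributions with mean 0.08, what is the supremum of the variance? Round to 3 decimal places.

0.074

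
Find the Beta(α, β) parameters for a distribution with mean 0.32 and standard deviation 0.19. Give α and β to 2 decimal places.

First σ² = 0.0361. Setting α = μn, β = (1−μ)n with n = α+β,
μ(1−μ)/(n+1) = 0.0361 ⇒ n+1 = 0.2176/0.0361 = 6.0277 ⇒ n = 5.0277.
Hence α = 0.32×5.0277 = 1.61, β = 0.68×5.0277 = 3.42.

α = 1.61, β = 3.42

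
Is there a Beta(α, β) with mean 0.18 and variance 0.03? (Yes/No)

Yes

For any Beta, Var(X) < E[X]·(1−E[X]).
Here μ(1−μ) = 0.18×0.82 = 0.1476, and 0.03 < 0.1476.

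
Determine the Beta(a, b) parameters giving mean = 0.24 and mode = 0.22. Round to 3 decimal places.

Let s = a+b. Mean gives a = μs = 0.24s; mode gives (a−1)/(s−2) = 0.22.
Substituting: 0.24s − 1 = 0.22(s−2) = 0.22s − 0.44, so 0.02s = 0.56 and s = 28.0000.
Then a = 0.24×28.0000 = 6.720 and b = s−a = 21.280.

a = 6.720, b = 21.280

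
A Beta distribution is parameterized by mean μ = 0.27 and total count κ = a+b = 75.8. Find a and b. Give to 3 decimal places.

Split κ in proportion μ : (1−μ): a = 0.27·75.8 = 20.466, b = 75.8 − 20.466 = 55.334.

a = 20.466, b = 55.334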